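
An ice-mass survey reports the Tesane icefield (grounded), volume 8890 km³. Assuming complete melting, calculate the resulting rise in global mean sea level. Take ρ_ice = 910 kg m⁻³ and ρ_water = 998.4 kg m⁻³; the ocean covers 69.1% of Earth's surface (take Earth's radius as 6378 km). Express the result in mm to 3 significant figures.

Tesane: 8890 km³ × (910/998.4) = 8103 km³ of water.
Spread over 3.53×10^14 m² of ocean, Δh = 8.103×10^12 / 3.53×10^14 = 0.0229 m = 22.9 mm.

≈ 22.9 mm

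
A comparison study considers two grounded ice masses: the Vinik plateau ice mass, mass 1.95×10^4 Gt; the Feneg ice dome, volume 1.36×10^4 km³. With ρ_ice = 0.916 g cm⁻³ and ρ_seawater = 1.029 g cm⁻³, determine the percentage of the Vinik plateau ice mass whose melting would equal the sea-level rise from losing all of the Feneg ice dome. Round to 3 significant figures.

≈ 63.9 %

Equal sea-level rise means equal mass of meltwater, i.e. equal mass of ice lost.
Ice mass of Feneg: 1.246×10^16 kg; ice mass of Vinik: 1.950×10^16 kg.
Fraction required = 1.246×10^16 / 1.950×10^16 = 0.639 → 63.9 %.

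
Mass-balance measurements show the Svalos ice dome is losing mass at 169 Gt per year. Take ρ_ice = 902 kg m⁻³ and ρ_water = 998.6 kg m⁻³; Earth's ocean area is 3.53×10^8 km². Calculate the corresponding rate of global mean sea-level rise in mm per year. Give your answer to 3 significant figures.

≈ 0.479 mm/yr

ρ_w = 998.6 kg m⁻³. Annual water volume added = 169 Gt / ρ_w = 1.690×10^14 kg / 998.6 kg m⁻³ = 1.692×10^11 m³.
Δh per year = 1.692×10^11 / 3.53×10^14 = 4.79×10^-4 m = 0.479 mm.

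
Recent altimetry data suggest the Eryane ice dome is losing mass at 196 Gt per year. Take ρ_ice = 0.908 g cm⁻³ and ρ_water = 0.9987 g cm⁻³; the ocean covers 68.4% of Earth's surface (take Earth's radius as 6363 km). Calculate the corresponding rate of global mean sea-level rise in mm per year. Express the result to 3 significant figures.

ρ_w = 0.9987 g cm⁻³ = 998.7 kg m⁻³. Annual water volume added = 196 Gt / ρ_w = 1.960×10^14 kg / 998.7 kg m⁻³ = 1.963×10^11 m³.
Δh per year = 1.963×10^11 / 3.48×10^14 = 5.64×10^-4 m = 0.564 mm.

≈ 0.564 mm/yr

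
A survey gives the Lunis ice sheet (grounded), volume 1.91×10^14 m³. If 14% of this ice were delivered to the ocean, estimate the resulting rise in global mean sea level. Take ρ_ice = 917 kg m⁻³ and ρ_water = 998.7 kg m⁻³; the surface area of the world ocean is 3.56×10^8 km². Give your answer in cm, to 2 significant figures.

Lunis: 0.14 × 1.91×10^14 m³ × (917/998.7) = 2.455×10^13 m³ of water.
Spread over 3.56×10^14 m² of ocean, Δh = 2.455×10^13 / 3.56×10^14 = 0.0690 m = 6.9 cm.

≈ 6.9 cm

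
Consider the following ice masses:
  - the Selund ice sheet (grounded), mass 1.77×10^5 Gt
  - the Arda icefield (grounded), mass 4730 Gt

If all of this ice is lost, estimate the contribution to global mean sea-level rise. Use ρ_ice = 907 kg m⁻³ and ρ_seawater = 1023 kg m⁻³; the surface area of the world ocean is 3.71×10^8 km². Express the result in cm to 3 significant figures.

≈ 47.9 cm

Selund: 1.77×10^5 Gt = 1.770×10^17 kg; dividing by ρ_w = 1023 kg m⁻³ gives 1.730×10^14 m³ of water.
Arda: 4730 Gt = 4.730×10^15 kg; dividing by ρ_w = 1023 kg m⁻³ gives 4.624×10^12 m³ of water.
Total added water ≈ 1.776×10^14 m³ over 3.71×10^14 m² → Δh = 0.479 m = 47.9 cm.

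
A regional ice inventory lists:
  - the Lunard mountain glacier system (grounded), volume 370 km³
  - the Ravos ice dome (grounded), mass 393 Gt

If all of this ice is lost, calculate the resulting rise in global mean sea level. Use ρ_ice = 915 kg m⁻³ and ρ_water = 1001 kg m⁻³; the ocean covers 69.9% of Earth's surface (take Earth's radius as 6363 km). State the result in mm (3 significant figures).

≈ 2.05 mm

Lunard: 370 km³ × (915/1001) = 338.2 km³ of water.
Ravos: 393 Gt = 3.930×10^14 kg; dividing by ρ_w = 1001 kg m⁻³ gives 3.926×10^11 m³ of water.
Total added water ≈ 7.308×10^11 m³ over 3.56×10^14 m² → Δh = 2.05×10^-3 m = 2.05 mm.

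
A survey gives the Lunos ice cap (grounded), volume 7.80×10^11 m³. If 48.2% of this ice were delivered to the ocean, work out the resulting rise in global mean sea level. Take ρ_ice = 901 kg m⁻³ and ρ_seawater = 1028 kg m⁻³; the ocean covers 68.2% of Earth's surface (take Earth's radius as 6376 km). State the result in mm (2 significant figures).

Lunos: 0.482 × 7.80×10^11 m³ × (901/1028) = 3.295×10^11 m³ of water.
Spread over 3.48×10^14 m² of ocean, Δh = 3.295×10^11 / 3.48×10^14 = 9.46×10^-4 m = 0.95 mm.

≈ 0.95 mm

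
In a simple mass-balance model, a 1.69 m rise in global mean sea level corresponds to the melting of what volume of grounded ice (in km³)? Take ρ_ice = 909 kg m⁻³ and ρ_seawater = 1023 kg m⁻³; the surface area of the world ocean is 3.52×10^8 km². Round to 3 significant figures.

≈ 6.69×10^5 km³

Required water volume = Δh × A = 1.69 m × 3.52×10^14 m² = 5.949×10^14 m³ = 5.949×10^5 km³.
Ice volume = water volume × ρ_w/ρ_ice = 5.949×10^5 × 1023/909 = 6.69×10^5 km³.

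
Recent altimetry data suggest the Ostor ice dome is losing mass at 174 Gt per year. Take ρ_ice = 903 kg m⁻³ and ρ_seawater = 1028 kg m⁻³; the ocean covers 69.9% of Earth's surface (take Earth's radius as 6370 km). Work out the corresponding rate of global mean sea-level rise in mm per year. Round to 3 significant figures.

ρ_w = 1028 kg m⁻³. Annual water volume added = 174 Gt / ρ_w = 1.740×10^14 kg / 1028 kg m⁻³ = 1.693×10^11 m³.
Δh per year = 1.693×10^11 / 3.56×10^14 = 4.75×10^-4 m = 0.475 mm.

≈ 0.475 mm/yr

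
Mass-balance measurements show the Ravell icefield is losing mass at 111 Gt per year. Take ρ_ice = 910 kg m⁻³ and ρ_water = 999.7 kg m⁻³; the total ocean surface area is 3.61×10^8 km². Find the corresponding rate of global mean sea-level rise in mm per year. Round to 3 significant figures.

≈ 0.308 mm/yr

ρ_w = 999.7 kg m⁻³. Annual water volume added = 111 Gt / ρ_w = 1.110×10^14 kg / 999.7 kg m⁻³ = 1.110×10^11 m³.
Δh per year = 1.110×10^11 / 3.61×10^14 = 3.08×10^-4 m = 0.308 mm.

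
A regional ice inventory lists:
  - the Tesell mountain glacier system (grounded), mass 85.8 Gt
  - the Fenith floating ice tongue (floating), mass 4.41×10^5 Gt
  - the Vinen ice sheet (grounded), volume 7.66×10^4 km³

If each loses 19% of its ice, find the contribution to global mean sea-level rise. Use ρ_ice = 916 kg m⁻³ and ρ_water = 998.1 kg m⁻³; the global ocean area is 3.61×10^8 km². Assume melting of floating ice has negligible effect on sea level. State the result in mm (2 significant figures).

Tesell: 0.19 × 85.8 Gt = 1.630×10^13 kg; dividing by ρ_w = 998.1 kg m⁻³ gives 1.633×10^10 m³ of water.
The Fenith floating ice tongue is floating and already displaces its own weight of water, so its melt adds essentially nothing to sea level.
Vinen: 0.19 × 7.66×10^4 km³ × (916/998.1) = 1.336×10^4 km³ of water.
Total added water ≈ 1.337×10^13 m³ over 3.61×10^14 m² → Δh = 0.0370 m = 37 mm.

≈ 37 mm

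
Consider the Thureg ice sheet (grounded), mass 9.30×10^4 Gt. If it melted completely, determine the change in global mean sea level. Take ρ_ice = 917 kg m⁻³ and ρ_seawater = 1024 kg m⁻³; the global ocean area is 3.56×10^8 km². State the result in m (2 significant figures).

≈ 0.26 m

Thureg: 9.30×10^4 Gt = 9.300×10^16 kg; dividing by ρ_w = 1024 kg m⁻³ gives 9.082×10^13 m³ of water.
Spread over 3.56×10^14 m² of ocean, Δh = 9.082×10^13 / 3.56×10^14 = 0.255 m.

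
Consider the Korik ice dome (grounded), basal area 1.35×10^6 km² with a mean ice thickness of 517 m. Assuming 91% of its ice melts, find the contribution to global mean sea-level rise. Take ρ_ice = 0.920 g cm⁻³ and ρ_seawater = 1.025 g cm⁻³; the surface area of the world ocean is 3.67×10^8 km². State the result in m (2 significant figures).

≈ 1.6 m

Korik: ice volume = 1.35×10^6 km² × 517 m = 6.980×10^5 km³; 0.91 × 6.980×10^5 × (920/1025) = 5.701×10^5 km³ of water.
Spread over 3.67×10^14 m² of ocean, Δh = 5.701×10^14 / 3.67×10^14 = 1.55 m.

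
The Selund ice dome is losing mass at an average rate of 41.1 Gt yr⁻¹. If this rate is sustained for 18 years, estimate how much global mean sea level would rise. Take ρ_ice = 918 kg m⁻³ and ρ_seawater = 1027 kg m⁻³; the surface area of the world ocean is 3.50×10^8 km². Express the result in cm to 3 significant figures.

Total mass lost = 41.1 Gt/yr × 18 yr = 739.8 Gt = 7.398×10^14 kg.
ρ_w = 1027 kg m⁻³, so water volume = 7.398×10^14 / 1027 = 7.204×10^11 m³.
Δh = 7.204×10^11 / 3.50×10^14 = 2.06×10^-3 m = 0.206 cm.

≈ 0.206 cm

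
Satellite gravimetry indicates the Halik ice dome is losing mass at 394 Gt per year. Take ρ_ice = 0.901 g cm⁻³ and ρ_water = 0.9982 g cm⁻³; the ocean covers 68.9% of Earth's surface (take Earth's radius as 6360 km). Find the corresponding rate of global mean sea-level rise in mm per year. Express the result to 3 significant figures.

≈ 1.13 mm/yr

ρ_w = 0.9982 g cm⁻³ = 998.2 kg m⁻³. Annual water volume added = 394 Gt / ρ_w = 3.940×10^14 kg / 998.2 kg m⁻³ = 3.947×10^11 m³.
Δh per year = 3.947×10^11 / 3.50×10^14 = 1.13×10^-3 m = 1.13 mm.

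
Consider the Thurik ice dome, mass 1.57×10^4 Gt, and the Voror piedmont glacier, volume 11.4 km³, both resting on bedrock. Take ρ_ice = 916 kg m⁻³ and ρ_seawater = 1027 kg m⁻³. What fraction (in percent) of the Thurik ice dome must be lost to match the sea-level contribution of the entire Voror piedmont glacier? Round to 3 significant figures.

Equal sea-level rise means equal mass of meltwater, i.e. equal mass of ice lost.
Ice mass of Voror: 1.044×10^13 kg; ice mass of Thurik: 1.570×10^16 kg.
Fraction required = 1.044×10^13 / 1.570×10^16 = 6.65×10^-4 → 0.0665 %.

≈ 0.0665 %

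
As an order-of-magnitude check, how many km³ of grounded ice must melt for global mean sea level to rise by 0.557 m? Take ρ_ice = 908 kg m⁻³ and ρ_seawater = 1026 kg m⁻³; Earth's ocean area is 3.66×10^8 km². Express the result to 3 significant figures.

≈ 2.30×10^5 km³

Required water volume = Δh × A = 0.557 m × 3.66×10^14 m² = 2.039×10^14 m³ = 2.039×10^5 km³.
Ice volume = water volume × ρ_w/ρ_ice = 2.039×10^5 × 1026/908 = 2.30×10^5 km³.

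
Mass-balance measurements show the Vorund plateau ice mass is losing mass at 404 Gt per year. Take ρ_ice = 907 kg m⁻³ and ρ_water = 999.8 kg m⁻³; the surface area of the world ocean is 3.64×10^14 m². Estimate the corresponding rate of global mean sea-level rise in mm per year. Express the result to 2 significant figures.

≈ 1.1 mm/yr

ρ_w = 999.8 kg m⁻³. Annual water volume added = 404 Gt / ρ_w = 4.040×10^14 kg / 999.8 kg m⁻³ = 4.041×10^11 m³.
Δh per year = 4.041×10^11 / 3.64×10^14 = 1.11×10^-3 m = 1.1 mm.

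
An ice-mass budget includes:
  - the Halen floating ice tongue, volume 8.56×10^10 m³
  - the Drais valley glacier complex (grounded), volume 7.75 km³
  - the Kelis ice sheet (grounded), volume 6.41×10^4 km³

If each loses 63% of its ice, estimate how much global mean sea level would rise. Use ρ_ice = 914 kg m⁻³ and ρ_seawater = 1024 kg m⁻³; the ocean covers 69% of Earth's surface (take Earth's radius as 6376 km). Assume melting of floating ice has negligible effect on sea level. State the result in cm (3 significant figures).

The Halen floating ice tongue is floating and already displaces its own weight of water, so its melt adds essentially nothing to sea level.
Drais: 0.63 × 7.75 km³ × (914/1024) = 4.358 km³ of water.
Kelis: 0.63 × 6.41×10^4 km³ × (914/1024) = 3.604×10^4 km³ of water.
Total added water ≈ 3.605×10^13 m³ over 3.52×10^14 m² → Δh = 0.102 m = 10.2 cm.

≈ 10.2 cm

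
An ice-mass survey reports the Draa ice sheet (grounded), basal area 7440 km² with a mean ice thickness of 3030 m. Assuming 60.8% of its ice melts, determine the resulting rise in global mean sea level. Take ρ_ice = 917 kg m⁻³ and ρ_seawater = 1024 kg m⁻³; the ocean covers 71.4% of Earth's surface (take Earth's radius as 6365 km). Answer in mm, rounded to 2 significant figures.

≈ 34 mm

Draa: ice volume = 7440 km² × 3030 m = 2.254×10^4 km³; 0.608 × 2.254×10^4 × (917/1024) = 1.227×10^4 km³ of water.
Spread over 3.64×10^14 m² of ocean, Δh = 1.227×10^13 / 3.64×10^14 = 0.0338 m = 34 mm.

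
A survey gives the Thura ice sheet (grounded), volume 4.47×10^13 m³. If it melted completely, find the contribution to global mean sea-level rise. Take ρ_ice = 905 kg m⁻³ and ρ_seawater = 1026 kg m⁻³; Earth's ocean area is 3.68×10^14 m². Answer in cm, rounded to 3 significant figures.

≈ 10.7 cm

Thura: 4.47×10^13 m³ × (905/1026) = 3.943×10^13 m³ of water.
Spread over 3.68×10^14 m² of ocean, Δh = 3.943×10^13 / 3.68×10^14 = 0.107 m = 10.7 cm.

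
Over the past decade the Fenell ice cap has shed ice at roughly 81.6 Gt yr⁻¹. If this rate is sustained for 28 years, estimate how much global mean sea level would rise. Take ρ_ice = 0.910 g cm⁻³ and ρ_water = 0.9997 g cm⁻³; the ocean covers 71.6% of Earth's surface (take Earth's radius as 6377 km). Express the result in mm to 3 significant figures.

Total mass lost = 81.6 Gt/yr × 28 yr = 2285 Gt = 2.285×10^15 kg.
ρ_w = 0.9997 g cm⁻³ = 999.7 kg m⁻³, so water volume = 2.285×10^15 / 999.7 = 2.285×10^12 m³.
Δh = 2.285×10^12 / 3.66×10^14 = 6.25×10^-3 m = 6.25 mm.

≈ 6.25 mm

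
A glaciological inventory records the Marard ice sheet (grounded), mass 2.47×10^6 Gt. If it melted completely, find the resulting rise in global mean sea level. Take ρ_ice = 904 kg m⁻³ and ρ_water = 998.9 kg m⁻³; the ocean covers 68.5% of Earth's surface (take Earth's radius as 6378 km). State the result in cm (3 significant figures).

Marard: 2.47×10^6 Gt = 2.470×10^18 kg; dividing by ρ_w = 998.9 kg m⁻³ gives 2.473×10^15 m³ of water.
Spread over 3.50×10^14 m² of ocean, Δh = 2.473×10^15 / 3.50×10^14 = 7.06 m = 706 cm.

≈ 706 cm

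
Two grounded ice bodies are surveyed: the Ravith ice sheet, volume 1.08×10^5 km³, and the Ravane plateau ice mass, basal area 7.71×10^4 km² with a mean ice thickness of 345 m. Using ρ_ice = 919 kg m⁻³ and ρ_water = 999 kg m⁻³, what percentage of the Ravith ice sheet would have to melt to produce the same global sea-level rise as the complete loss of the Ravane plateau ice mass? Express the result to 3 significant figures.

Equal sea-level rise means equal mass of meltwater, i.e. equal mass of ice lost.
Ice mass of Ravane: 2.444×10^16 kg; ice mass of Ravith: 9.925×10^16 kg.
Fraction required = 2.444×10^16 / 9.925×10^16 = 0.246 → 24.6 %.

≈ 24.6 %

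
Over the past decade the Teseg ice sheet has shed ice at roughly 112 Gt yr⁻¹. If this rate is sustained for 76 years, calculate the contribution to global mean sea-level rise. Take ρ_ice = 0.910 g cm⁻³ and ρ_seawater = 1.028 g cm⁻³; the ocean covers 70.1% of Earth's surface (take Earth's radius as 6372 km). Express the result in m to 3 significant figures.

Total mass lost = 112 Gt/yr × 76 yr = 8512 Gt = 8.512×10^15 kg.
ρ_w = 1.028 g cm⁻³ = 1028 kg m⁻³, so water volume = 8.512×10^15 / 1028 = 8.280×10^12 m³.
Δh = 8.280×10^12 / 3.58×10^14 = 0.0232 m.

≈ 0.0232 m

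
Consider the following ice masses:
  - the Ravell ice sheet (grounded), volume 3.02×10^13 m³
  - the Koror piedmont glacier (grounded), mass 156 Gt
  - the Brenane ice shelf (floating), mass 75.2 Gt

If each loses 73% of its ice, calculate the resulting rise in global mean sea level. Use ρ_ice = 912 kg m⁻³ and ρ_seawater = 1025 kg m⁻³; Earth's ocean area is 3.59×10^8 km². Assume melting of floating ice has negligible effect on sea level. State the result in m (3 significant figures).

Ravell: 0.73 × 3.02×10^13 m³ × (912/1025) = 1.962×10^13 m³ of water.
Koror: 0.73 × 156 Gt = 1.139×10^14 kg; dividing by ρ_w = 1025 kg m⁻³ gives 1.111×10^11 m³ of water.
The Brenane ice shelf is floating and already displaces its own weight of water, so its melt adds essentially nothing to sea level.
Total added water ≈ 1.973×10^13 m³ over 3.59×10^14 m² → Δh = 0.0549 m.

≈ 0.0549 m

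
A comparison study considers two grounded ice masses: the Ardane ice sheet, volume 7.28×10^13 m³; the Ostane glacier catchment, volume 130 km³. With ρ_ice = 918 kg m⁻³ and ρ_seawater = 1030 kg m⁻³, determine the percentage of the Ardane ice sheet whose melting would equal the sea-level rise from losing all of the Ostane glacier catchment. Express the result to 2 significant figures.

Equal sea-level rise means equal mass of meltwater, i.e. equal mass of ice lost.
Ice mass of Ostane: 1.193×10^14 kg; ice mass of Ardane: 6.683×10^16 kg.
Fraction required = 1.193×10^14 / 6.683×10^16 = 1.79×10^-3 → 0.18 %.

≈ 0.18 %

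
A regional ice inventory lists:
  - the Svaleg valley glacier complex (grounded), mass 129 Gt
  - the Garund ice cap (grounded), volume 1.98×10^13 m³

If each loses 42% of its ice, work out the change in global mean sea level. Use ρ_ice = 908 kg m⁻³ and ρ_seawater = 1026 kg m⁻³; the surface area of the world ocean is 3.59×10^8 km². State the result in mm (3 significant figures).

Svaleg: 0.42 × 129 Gt = 5.418×10^13 kg; dividing by ρ_w = 1026 kg m⁻³ gives 5.281×10^10 m³ of water.
Garund: 0.42 × 1.98×10^13 m³ × (908/1026) = 7.360×10^12 m³ of water.
Total added water ≈ 7.412×10^12 m³ over 3.59×10^14 m² → Δh = 0.0206 m = 20.6 mm.

≈ 20.6 mm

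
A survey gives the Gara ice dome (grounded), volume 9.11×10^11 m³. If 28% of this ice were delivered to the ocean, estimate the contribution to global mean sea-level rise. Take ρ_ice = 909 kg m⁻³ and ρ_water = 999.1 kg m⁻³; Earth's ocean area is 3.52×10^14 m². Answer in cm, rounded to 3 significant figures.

Gara: 0.28 × 9.11×10^11 m³ × (909/999.1) = 2.321×10^11 m³ of water.
Spread over 3.52×10^14 m² of ocean, Δh = 2.321×10^11 / 3.52×10^14 = 6.59×10^-4 m = 0.0659 cm.

≈ 0.0659 cm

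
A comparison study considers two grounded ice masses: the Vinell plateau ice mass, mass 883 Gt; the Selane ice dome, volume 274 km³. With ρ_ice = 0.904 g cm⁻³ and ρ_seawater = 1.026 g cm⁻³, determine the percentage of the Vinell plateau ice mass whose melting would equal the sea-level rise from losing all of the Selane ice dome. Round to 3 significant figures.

Equal sea-level rise means equal mass of meltwater, i.e. equal mass of ice lost.
Ice mass of Selane: 2.477×10^14 kg; ice mass of Vinell: 8.830×10^14 kg.
Fraction required = 2.477×10^14 / 8.830×10^14 = 0.281 → 28.1 %.

≈ 28.1 %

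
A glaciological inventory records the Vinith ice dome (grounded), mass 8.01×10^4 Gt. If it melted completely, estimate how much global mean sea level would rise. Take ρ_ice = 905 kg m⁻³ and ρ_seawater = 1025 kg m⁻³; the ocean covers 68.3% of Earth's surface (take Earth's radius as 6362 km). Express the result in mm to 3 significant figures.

≈ 225 mm

Vinith: 8.01×10^4 Gt = 8.010×10^16 kg; dividing by ρ_w = 1025 kg m⁻³ gives 7.815×10^13 m³ of water.
Spread over 3.47×10^14 m² of ocean, Δh = 7.815×10^13 / 3.47×10^14 = 0.225 m = 225 mm.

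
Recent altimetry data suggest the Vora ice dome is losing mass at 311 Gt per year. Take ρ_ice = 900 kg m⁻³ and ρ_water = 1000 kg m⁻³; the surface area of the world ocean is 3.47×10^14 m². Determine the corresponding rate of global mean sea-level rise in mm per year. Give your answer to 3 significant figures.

ρ_w = 1000 kg m⁻³. Annual water volume added = 311 Gt / ρ_w = 3.110×10^14 kg / 1000 kg m⁻³ = 3.110×10^11 m³.
Δh per year = 3.110×10^11 / 3.47×10^14 = 8.96×10^-4 m = 0.896 mm.

≈ 0.896 mm/yr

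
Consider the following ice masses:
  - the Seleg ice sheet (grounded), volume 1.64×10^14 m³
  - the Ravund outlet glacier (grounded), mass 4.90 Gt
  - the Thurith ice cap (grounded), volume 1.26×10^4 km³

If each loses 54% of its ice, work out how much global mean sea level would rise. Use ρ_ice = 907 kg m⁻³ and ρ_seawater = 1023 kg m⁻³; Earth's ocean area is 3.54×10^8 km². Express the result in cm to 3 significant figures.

Seleg: 0.54 × 1.64×10^14 m³ × (907/1023) = 7.852×10^13 m³ of water.
Ravund: 0.54 × 4.90 Gt = 2.646×10^12 kg; dividing by ρ_w = 1023 kg m⁻³ gives 2.587×10^9 m³ of water.
Thurith: 0.54 × 1.26×10^4 km³ × (907/1023) = 6032 km³ of water.
Total added water ≈ 8.455×10^13 m³ over 3.54×10^14 m² → Δh = 0.239 m = 23.9 cm.

≈ 23.9 cm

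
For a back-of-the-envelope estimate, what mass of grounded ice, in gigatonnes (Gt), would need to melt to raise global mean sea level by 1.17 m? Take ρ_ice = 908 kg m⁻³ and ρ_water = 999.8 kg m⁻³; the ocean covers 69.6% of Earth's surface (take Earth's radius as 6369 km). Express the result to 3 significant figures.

Required water volume = Δh × A = 1.17 m × 3.55×10^14 m² = 4.151×10^14 m³.
ρ_w = 999.8 kg m⁻³, so the mass of water = 4.151×10^14 m³ × 999.8 kg m⁻³ = 4.150×10^17 kg = 4.15×10^5 Gt (and the same mass of ice, by conservation).

≈ 4.15×10^5 Gt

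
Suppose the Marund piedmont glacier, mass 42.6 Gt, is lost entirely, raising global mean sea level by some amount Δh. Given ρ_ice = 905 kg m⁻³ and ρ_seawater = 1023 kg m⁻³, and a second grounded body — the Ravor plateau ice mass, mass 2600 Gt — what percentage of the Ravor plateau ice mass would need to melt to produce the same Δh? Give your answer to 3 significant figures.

Equal sea-level rise means equal mass of meltwater, i.e. equal mass of ice lost.
Ice mass of Marund: 4.260×10^13 kg; ice mass of Ravor: 2.600×10^15 kg.
Fraction required = 4.260×10^13 / 2.600×10^15 = 0.0164 → 1.64 %.

≈ 1.64 %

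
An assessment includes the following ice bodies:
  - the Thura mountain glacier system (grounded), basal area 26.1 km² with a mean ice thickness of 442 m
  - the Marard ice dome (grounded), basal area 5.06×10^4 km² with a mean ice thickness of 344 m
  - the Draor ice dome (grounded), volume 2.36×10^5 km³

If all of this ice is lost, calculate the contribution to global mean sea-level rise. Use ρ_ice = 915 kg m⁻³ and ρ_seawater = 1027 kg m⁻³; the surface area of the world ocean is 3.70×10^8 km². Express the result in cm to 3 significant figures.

Thura: ice volume = 26.1 km² × 442 m = 11.54 km³; 11.54 × (915/1027) = 10.28 km³ of water.
Marard: ice volume = 5.06×10^4 km² × 344 m = 1.741×10^4 km³; 1.741×10^4 × (915/1027) = 1.551×10^4 km³ of water.
Draor: 2.36×10^5 km³ × (915/1027) = 2.103×10^5 km³ of water.
Total added water ≈ 2.258×10^14 m³ over 3.70×10^14 m² → Δh = 0.610 m = 61.0 cm.

≈ 61.0 cm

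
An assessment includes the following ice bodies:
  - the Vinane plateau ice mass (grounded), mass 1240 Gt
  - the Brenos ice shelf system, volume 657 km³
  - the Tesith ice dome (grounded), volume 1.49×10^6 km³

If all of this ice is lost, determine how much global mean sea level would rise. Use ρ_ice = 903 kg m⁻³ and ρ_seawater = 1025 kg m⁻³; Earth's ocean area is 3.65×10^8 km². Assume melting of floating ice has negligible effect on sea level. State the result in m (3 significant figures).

≈ 3.60 m

Vinane: 1240 Gt = 1.240×10^15 kg; dividing by ρ_w = 1025 kg m⁻³ gives 1.210×10^12 m³ of water.
The Brenos ice shelf system is floating and already displaces its own weight of water, so its melt adds essentially nothing to sea level.
Tesith: 1.49×10^6 km³ × (903/1025) = 1.313×10^6 km³ of water.
Total added water ≈ 1.314×10^15 m³ over 3.65×10^14 m² → Δh = 3.60 m.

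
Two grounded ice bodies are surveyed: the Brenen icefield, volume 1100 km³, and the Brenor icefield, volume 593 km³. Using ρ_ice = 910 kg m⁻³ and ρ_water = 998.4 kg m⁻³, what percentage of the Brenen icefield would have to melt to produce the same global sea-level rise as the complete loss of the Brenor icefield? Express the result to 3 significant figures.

≈ 53.9 %

Equal sea-level rise means equal mass of meltwater, i.e. equal mass of ice lost.
Ice mass of Brenor: 5.396×10^14 kg; ice mass of Brenen: 1.001×10^15 kg.
Fraction required = 5.396×10^14 / 1.001×10^15 = 0.539 → 53.9 %.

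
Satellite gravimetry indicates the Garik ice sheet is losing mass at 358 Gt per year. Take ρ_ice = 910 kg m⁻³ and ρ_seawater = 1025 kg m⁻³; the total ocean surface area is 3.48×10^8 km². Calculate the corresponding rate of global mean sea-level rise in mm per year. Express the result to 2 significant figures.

≈ 1.0 mm/yr

ρ_w = 1025 kg m⁻³. Annual water volume added = 358 Gt / ρ_w = 3.580×10^14 kg / 1025 kg m⁻³ = 3.493×10^11 m³.
Δh per year = 3.493×10^11 / 3.48×10^14 = 1.00×10^-3 m = 1.0 mm.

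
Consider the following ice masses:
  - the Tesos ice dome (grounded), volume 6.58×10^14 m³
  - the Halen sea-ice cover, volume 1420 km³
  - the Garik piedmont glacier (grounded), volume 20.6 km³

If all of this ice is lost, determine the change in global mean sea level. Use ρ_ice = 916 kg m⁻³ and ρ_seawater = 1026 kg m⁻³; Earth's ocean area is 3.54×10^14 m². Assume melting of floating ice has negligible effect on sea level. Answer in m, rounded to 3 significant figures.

≈ 1.66 m

Tesos: 6.58×10^14 m³ × (916/1026) = 5.875×10^14 m³ of water.
The Halen sea-ice cover is floating and already displaces its own weight of water, so its melt adds essentially nothing to sea level.
Garik: 20.6 km³ × (916/1026) = 18.39 km³ of water.
Total added water ≈ 5.875×10^14 m³ over 3.54×10^14 m² → Δh = 1.66 m.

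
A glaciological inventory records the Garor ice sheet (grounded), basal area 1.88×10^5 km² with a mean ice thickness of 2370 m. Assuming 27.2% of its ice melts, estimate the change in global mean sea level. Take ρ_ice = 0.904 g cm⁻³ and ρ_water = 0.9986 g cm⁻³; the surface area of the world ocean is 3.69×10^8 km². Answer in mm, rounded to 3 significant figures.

≈ 297 mm

Garor: ice volume = 1.88×10^5 km² × 2370 m = 4.456×10^5 km³; 0.272 × 4.456×10^5 × (904/998.6) = 1.097×10^5 km³ of water.
Spread over 3.69×10^14 m² of ocean, Δh = 1.097×10^14 / 3.69×10^14 = 0.297 m = 297 mm.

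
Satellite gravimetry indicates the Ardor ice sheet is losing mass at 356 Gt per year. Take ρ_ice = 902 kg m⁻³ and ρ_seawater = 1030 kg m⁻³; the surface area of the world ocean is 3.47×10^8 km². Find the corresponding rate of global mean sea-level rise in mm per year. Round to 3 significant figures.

≈ 0.996 mm/yr

ρ_w = 1030 kg m⁻³. Annual water volume added = 356 Gt / ρ_w = 3.560×10^14 kg / 1030 kg m⁻³ = 3.456×10^11 m³.
Δh per year = 3.456×10^11 / 3.47×10^14 = 9.96×10^-4 m = 0.996 mm.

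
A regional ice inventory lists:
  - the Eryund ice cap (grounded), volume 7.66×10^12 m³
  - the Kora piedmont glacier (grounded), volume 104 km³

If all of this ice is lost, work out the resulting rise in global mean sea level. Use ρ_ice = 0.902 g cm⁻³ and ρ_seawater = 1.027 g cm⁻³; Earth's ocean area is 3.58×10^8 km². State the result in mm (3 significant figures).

≈ 19.0 mm

Eryund: 7.66×10^12 m³ × (902/1027) = 6.728×10^12 m³ of water.
Kora: 104 km³ × (902/1027) = 91.34 km³ of water.
Total added water ≈ 6.819×10^12 m³ over 3.58×10^14 m² → Δh = 0.0190 m = 19.0 mm.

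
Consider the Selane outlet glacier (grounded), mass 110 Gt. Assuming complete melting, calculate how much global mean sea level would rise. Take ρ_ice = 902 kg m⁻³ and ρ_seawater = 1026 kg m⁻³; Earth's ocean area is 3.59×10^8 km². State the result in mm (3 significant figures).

Selane: 110 Gt = 1.100×10^14 kg; dividing by ρ_w = 1026 kg m⁻³ gives 1.072×10^11 m³ of water.
Spread over 3.59×10^14 m² of ocean, Δh = 1.072×10^11 / 3.59×10^14 = 2.99×10^-4 m = 0.299 mm.

≈ 0.299 mm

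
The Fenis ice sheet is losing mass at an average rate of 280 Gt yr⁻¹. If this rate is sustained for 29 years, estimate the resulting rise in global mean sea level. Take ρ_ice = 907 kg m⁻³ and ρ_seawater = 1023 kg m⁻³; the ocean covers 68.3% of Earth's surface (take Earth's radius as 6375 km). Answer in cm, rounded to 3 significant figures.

≈ 2.28 cm

Total mass lost = 280 Gt/yr × 29 yr = 8120 Gt = 8.120×10^15 kg.
ρ_w = 1023 kg m⁻³, so water volume = 8.120×10^15 / 1023 = 7.937×10^12 m³.
Δh = 7.937×10^12 / 3.49×10^14 = 0.0228 m = 2.28 cm.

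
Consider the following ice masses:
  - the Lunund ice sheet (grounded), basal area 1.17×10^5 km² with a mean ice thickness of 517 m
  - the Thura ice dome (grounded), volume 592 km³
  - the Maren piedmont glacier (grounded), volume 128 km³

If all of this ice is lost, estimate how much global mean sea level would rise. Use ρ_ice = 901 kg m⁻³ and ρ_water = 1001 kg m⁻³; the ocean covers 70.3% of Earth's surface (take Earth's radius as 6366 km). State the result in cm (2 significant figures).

≈ 15 cm

Lunund: ice volume = 1.17×10^5 km² × 517 m = 6.049×10^4 km³; 6.049×10^4 × (901/1001) = 5.445×10^4 km³ of water.
Thura: 592 km³ × (901/1001) = 532.9 km³ of water.
Maren: 128 km³ × (901/1001) = 115.2 km³ of water.
Total added water ≈ 5.509×10^13 m³ over 3.58×10^14 m² → Δh = 0.154 m = 15 cm.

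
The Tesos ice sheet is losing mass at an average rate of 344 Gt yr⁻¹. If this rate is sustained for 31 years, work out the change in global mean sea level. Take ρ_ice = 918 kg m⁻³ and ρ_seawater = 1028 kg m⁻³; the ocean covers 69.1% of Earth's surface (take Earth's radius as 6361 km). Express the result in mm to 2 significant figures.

≈ 30 mm

Total mass lost = 344 Gt/yr × 31 yr = 1.066×10^4 Gt = 1.066×10^16 kg.
ρ_w = 1028 kg m⁻³, so water volume = 1.066×10^16 / 1028 = 1.037×10^13 m³.
Δh = 1.037×10^13 / 3.51×10^14 = 0.0295 m = 30 mm.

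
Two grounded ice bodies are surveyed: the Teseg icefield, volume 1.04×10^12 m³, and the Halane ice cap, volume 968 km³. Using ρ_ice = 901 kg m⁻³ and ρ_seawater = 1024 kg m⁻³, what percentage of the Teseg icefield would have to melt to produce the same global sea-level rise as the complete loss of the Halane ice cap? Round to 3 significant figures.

≈ 93.1 %

Equal sea-level rise means equal mass of meltwater, i.e. equal mass of ice lost.
Ice mass of Halane: 8.722×10^14 kg; ice mass of Teseg: 9.370×10^14 kg.
Fraction required = 8.722×10^14 / 9.370×10^14 = 0.931 → 93.1 %.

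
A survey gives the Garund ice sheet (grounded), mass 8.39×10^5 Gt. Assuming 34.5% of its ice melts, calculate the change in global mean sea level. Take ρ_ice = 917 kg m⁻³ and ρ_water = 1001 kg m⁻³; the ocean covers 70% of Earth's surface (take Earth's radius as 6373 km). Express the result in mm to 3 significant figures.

≈ 809 mm

Garund: 0.345 × 8.39×10^5 Gt = 2.895×10^17 kg; dividing by ρ_w = 1001 kg m⁻³ gives 2.892×10^14 m³ of water.
Spread over 3.57×10^14 m² of ocean, Δh = 2.892×10^14 / 3.57×10^14 = 0.809 m = 809 mm.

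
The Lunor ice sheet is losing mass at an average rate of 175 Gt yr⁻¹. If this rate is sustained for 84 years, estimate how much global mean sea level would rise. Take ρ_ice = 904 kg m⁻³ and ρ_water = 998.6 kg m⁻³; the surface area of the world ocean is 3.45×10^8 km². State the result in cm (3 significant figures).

≈ 4.27 cm

Total mass lost = 175 Gt/yr × 84 yr = 1.470×10^4 Gt = 1.470×10^16 kg.
ρ_w = 998.6 kg m⁻³, so water volume = 1.470×10^16 / 998.6 = 1.472×10^13 m³.
Δh = 1.472×10^13 / 3.45×10^14 = 0.0427 m = 4.27 cm.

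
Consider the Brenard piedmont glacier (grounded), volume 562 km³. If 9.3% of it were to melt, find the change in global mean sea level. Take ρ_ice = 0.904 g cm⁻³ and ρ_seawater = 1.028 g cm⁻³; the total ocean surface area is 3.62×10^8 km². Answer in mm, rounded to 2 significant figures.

≈ 0.13 mm

Brenard: 0.093 × 562 km³ × (904/1028) = 45.96 km³ of water.
Spread over 3.62×10^14 m² of ocean, Δh = 4.596×10^10 / 3.62×10^14 = 1.27×10^-4 m = 0.13 mm.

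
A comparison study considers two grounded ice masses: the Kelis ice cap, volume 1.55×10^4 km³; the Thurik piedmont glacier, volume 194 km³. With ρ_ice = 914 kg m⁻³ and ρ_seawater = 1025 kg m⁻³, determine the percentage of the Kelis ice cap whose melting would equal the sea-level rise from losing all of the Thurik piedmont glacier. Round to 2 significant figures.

Equal sea-level rise means equal mass of meltwater, i.e. equal mass of ice lost.
Ice mass of Thurik: 1.773×10^14 kg; ice mass of Kelis: 1.417×10^16 kg.
Fraction required = 1.773×10^14 / 1.417×10^16 = 0.0125 → 1.3 %.

≈ 1.3 %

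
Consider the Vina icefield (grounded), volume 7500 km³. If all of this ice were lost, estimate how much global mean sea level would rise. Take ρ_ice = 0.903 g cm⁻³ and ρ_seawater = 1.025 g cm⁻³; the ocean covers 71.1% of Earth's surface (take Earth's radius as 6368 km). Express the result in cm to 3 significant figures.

≈ 1.82 cm

Vina: 7500 km³ × (903/1025) = 6607 km³ of water.
Spread over 3.62×10^14 m² of ocean, Δh = 6.607×10^12 / 3.62×10^14 = 0.0182 m = 1.82 cm.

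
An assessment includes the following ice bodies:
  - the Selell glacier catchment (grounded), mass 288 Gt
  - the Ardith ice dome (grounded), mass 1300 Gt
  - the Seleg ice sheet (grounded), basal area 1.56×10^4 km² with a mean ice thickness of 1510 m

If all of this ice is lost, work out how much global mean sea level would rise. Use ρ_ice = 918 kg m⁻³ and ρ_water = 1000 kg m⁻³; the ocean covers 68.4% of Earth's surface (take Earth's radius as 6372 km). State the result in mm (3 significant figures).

Selell: 288 Gt = 2.880×10^14 kg; dividing by ρ_w = 1000 kg m⁻³ gives 2.880×10^11 m³ of water.
Ardith: 1300 Gt = 1.300×10^15 kg; dividing by ρ_w = 1000 kg m⁻³ gives 1.300×10^12 m³ of water.
Seleg: ice volume = 1.56×10^4 km² × 1510 m = 2.356×10^4 km³; 2.356×10^4 × (918/1000) = 2.162×10^4 km³ of water.
Total added water ≈ 2.321×10^13 m³ over 3.49×10^14 m² → Δh = 0.0665 m = 66.5 mm.

≈ 66.5 mm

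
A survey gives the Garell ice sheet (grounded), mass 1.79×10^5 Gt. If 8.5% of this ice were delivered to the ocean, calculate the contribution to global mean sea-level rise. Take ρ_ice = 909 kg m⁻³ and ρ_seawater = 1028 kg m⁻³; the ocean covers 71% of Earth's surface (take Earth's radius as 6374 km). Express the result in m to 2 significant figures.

Garell: 0.085 × 1.79×10^5 Gt = 1.522×10^16 kg; dividing by ρ_w = 1028 kg m⁻³ gives 1.480×10^13 m³ of water.
Spread over 3.62×10^14 m² of ocean, Δh = 1.480×10^13 / 3.62×10^14 = 0.0408 m.

≈ 0.041 m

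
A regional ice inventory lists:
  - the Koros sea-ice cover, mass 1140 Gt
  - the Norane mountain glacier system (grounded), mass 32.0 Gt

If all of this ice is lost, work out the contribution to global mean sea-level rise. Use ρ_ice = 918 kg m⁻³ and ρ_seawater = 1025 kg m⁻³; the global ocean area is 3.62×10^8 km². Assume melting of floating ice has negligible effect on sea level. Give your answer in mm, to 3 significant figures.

≈ 0.0862 mm

The Koros sea-ice cover is floating and already displaces its own weight of water, so its melt adds essentially nothing to sea level.
Norane: 32.0 Gt = 3.200×10^13 kg; dividing by ρ_w = 1025 kg m⁻³ gives 3.122×10^10 m³ of water.
Total added water ≈ 3.122×10^10 m³ over 3.62×10^14 m² → Δh = 8.62×10^-5 m = 0.0862 mm.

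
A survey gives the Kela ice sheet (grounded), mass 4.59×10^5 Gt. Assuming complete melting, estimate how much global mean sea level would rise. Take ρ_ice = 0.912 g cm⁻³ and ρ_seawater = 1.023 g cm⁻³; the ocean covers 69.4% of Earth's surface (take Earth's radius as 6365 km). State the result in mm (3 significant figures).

Kela: 4.59×10^5 Gt = 4.590×10^17 kg; dividing by ρ_w = 1.023 g cm⁻³ = 1023 kg m⁻³ gives 4.487×10^14 m³ of water.
Spread over 3.53×10^14 m² of ocean, Δh = 4.487×10^14 / 3.53×10^14 = 1.27 m = 1270 mm.

≈ 1270 mm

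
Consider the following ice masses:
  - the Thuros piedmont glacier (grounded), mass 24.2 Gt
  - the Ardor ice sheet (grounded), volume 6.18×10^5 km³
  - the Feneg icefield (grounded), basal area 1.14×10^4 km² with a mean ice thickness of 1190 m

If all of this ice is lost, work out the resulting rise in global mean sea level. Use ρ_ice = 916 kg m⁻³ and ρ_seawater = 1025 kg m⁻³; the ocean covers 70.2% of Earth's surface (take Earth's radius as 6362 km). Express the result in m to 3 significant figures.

≈ 1.58 m

Thuros: 24.2 Gt = 2.420×10^13 kg; dividing by ρ_w = 1025 kg m⁻³ gives 2.361×10^10 m³ of water.
Ardor: 6.18×10^5 km³ × (916/1025) = 5.523×10^5 km³ of water.
Feneg: ice volume = 1.14×10^4 km² × 1190 m = 1.357×10^4 km³; 1.357×10^4 × (916/1025) = 1.212×10^4 km³ of water.
Total added water ≈ 5.644×10^14 m³ over 3.57×10^14 m² → Δh = 1.58 m.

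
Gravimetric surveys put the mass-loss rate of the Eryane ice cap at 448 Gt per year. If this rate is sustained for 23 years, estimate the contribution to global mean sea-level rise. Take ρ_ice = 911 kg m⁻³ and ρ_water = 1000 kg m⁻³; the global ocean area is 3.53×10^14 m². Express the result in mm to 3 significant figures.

Total mass lost = 448 Gt/yr × 23 yr = 1.030×10^4 Gt = 1.030×10^16 kg.
ρ_w = 1000 kg m⁻³, so water volume = 1.030×10^16 / 1000 = 1.030×10^13 m³.
Δh = 1.030×10^13 / 3.53×10^14 = 0.0292 m = 29.2 mm.

≈ 29.2 mm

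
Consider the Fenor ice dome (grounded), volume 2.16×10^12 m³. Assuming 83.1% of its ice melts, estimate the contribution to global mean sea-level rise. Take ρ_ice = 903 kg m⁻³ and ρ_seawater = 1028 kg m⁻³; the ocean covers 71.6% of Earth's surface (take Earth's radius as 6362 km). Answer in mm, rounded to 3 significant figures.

Fenor: 0.831 × 2.16×10^12 m³ × (903/1028) = 1.577×10^12 m³ of water.
Spread over 3.64×10^14 m² of ocean, Δh = 1.577×10^12 / 3.64×10^14 = 4.33×10^-3 m = 4.33 mm.

≈ 4.33 mm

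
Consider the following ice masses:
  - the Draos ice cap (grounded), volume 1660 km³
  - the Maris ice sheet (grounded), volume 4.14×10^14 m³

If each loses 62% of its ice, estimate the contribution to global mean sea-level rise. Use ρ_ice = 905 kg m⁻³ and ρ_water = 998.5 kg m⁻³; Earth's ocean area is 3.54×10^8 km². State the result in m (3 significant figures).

≈ 0.660 m

Draos: 0.62 × 1660 km³ × (905/998.5) = 932.8 km³ of water.
Maris: 0.62 × 4.14×10^14 m³ × (905/998.5) = 2.326×10^14 m³ of water.
Total added water ≈ 2.336×10^14 m³ over 3.54×10^14 m² → Δh = 0.660 m.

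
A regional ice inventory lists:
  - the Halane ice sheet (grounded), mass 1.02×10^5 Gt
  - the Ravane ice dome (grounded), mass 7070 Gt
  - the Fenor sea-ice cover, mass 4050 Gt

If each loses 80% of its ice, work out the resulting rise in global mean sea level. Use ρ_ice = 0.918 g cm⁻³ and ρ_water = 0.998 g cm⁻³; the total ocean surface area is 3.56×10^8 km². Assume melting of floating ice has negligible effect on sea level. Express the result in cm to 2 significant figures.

Halane: 0.8 × 1.02×10^5 Gt = 8.160×10^16 kg; dividing by ρ_w = 0.998 g cm⁻³ = 998 kg m⁻³ gives 8.176×10^13 m³ of water.
Ravane: 0.8 × 7070 Gt = 5.656×10^15 kg; dividing by ρ_w = 998 kg m⁻³ gives 5.667×10^12 m³ of water.
The Fenor sea-ice cover is floating and already displaces its own weight of water, so its melt adds essentially nothing to sea level.
Total added water ≈ 8.743×10^13 m³ over 3.56×10^14 m² → Δh = 0.246 m = 25 cm.

≈ 25 cm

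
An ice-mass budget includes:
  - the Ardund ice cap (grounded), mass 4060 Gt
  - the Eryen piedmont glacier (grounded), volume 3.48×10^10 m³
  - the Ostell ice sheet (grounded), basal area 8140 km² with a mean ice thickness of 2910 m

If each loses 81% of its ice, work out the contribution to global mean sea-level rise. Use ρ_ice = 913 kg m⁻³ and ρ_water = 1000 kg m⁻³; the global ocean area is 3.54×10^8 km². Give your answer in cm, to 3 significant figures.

Ardund: 0.81 × 4060 Gt = 3.289×10^15 kg; dividing by ρ_w = 1000 kg m⁻³ gives 3.289×10^12 m³ of water.
Eryen: 0.81 × 3.48×10^10 m³ × (913/1000) = 2.574×10^10 m³ of water.
Ostell: ice volume = 8140 km² × 2910 m = 2.369×10^4 km³; 0.81 × 2.369×10^4 × (913/1000) = 1.752×10^4 km³ of water.
Total added water ≈ 2.083×10^13 m³ over 3.54×10^14 m² → Δh = 0.0588 m = 5.88 cm.

≈ 5.88 cm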